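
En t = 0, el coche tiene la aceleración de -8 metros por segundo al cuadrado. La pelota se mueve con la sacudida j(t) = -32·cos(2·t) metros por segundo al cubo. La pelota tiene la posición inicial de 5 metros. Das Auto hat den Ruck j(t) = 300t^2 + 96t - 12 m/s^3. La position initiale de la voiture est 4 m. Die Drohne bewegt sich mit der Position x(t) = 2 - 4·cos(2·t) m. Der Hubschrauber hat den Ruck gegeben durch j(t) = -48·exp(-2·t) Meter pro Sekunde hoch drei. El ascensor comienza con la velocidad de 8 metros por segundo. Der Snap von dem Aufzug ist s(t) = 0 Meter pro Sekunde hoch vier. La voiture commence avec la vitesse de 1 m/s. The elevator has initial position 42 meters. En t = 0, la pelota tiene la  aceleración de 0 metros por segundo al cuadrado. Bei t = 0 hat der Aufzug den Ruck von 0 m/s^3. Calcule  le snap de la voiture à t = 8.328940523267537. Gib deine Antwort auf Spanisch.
Partiendo de la sacudida j(t) = 300·t^2 + 96·t - 12, tomamos 1 derivada. La derivada de la sacudida da el snap: s(t) = 600·t + 96. De la ecuación del snap s(t) = 600·t + 96, sustituimos t = 8.328940523267537 para obtener s = 5093.36431396052.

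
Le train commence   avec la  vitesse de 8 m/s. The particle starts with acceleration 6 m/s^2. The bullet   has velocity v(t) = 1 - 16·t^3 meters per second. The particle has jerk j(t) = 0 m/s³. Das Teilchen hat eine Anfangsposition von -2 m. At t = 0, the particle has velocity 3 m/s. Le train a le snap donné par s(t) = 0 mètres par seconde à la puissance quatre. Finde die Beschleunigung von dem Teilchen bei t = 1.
Wir müssen das Integral unserer Gleichung für den Ruck j(t) = 0 1-mal finden. Durch Integration von dem Ruck und Verwendung der Anfangsbedingung a(0) = 6, erhalten wir a(t) = 6. Aus der Gleichung für die Beschleunigung a(t) = 6, setzen wir t = 1 ein und erhalten a = 6.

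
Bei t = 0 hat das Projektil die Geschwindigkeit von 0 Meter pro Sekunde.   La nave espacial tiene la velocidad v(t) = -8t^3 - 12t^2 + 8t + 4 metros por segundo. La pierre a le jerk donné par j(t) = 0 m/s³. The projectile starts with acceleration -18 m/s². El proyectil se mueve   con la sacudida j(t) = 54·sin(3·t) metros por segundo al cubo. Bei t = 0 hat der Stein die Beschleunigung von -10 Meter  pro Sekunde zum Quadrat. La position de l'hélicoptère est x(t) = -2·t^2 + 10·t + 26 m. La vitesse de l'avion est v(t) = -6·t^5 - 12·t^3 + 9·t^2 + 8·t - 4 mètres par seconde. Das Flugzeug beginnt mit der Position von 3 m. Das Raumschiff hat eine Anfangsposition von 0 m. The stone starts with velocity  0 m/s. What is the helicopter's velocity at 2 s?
To solve this, we need to take 1 derivative of our position equation x(t) = -2·t^2 + 10·t + 26. Differentiating position, we get velocity: v(t) = 10 - 4·t. We have velocity v(t) = 10 - 4·t. Substituting t = 2: v(2) = 2.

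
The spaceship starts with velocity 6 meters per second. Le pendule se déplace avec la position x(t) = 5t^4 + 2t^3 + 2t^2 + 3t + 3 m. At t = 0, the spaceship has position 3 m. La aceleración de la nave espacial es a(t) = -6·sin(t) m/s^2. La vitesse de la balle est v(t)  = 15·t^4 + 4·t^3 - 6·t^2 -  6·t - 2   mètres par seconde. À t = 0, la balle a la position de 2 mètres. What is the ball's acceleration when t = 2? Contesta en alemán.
Ausgehend von der Geschwindigkeit v(t) = 15·t^4 + 4·t^3 - 6·t^2 - 6·t - 2, nehmen wir 1 Ableitung. Durch Ableiten von der Geschwindigkeit erhalten wir die Beschleunigung: a(t) = 60·t^3 + 12·t^2 - 12·t - 6. Wir haben die Beschleunigung a(t) = 60·t^3 + 12·t^2 - 12·t - 6. Durch Einsetzen von t = 2: a(2) = 498.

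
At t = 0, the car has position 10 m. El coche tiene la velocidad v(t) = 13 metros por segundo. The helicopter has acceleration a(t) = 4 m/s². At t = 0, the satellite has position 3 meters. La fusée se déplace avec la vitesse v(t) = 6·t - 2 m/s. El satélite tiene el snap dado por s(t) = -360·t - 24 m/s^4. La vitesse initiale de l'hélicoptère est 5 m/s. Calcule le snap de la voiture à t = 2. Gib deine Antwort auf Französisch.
Pour résoudre ceci, nous devons prendre 3 dérivées de notre équation de la vitesse v(t) = 13. En prenant d/dt de v(t), nous trouvons a(t) = 0. En dérivant l'accélération, nous obtenons le jerk: j(t) = 0. En prenant d/dt de j(t), nous trouvons s(t) = 0. En utilisant s(t) = 0 et en substituant t = 2, nous trouvons s = 0.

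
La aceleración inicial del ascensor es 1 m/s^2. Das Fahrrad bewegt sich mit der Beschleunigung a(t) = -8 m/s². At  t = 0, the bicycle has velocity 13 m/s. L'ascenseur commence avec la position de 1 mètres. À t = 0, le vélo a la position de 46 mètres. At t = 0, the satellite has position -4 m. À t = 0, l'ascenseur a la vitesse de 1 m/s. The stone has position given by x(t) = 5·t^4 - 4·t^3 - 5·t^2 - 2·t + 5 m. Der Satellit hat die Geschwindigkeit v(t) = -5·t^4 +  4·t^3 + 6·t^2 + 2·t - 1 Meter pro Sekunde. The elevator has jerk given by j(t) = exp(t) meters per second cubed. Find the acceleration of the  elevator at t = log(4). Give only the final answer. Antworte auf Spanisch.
La aceleración en t = log(4) es a = 4.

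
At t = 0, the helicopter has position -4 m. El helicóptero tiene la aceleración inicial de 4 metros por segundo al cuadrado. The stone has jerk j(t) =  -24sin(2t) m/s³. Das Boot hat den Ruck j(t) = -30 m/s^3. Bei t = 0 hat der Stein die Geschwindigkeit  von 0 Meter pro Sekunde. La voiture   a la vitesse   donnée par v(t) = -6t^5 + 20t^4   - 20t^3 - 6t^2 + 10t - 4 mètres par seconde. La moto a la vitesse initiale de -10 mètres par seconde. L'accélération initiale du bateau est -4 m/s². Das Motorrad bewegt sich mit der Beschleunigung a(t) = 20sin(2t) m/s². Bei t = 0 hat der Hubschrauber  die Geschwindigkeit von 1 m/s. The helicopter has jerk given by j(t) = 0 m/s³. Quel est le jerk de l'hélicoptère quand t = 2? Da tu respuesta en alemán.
Aus der Gleichung für den Ruck j(t) = 0, setzen wir t = 2 ein und erhalten j = 0.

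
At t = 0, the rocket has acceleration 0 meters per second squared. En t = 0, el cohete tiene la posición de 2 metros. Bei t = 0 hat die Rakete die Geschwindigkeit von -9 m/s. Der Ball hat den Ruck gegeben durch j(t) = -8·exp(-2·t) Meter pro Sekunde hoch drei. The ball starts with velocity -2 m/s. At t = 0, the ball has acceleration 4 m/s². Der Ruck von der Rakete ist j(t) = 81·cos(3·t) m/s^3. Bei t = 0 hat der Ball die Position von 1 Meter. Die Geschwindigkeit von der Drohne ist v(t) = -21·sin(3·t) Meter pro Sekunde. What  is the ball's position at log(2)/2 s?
To solve this, we need to take 3 integrals of our jerk equation j(t) = -8·exp(-2·t). The antiderivative of jerk is acceleration. Using a(0) = 4, we get a(t) = 4·exp(-2·t). Finding the antiderivative of a(t) and using v(0) = -2: v(t) = -2·exp(-2·t). Finding the antiderivative of v(t) and using x(0) = 1: x(t) = exp(-2·t). Using x(t) = exp(-2·t) and substituting t = log(2)/2, we find x = 1/2.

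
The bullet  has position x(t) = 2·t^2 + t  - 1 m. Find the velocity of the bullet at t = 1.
Starting from position x(t) = 2·t^2 + t - 1, we take 1 derivative. Differentiating position, we get velocity: v(t) = 4·t + 1. Using v(t) = 4·t + 1 and substituting t = 1, we find v = 5.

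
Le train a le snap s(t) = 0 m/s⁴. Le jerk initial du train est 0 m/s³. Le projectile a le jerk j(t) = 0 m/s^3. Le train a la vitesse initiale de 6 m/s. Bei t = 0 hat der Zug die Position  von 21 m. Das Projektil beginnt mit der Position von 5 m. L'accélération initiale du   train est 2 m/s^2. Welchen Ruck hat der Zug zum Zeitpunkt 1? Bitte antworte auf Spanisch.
Para resolver esto, necesitamos tomar 1 antiderivada de nuestra ecuación del snap s(t) = 0. La integral del snap, con j(0) = 0, da la sacudida: j(t) = 0. De la ecuación de la sacudida j(t) = 0, sustituimos t = 1 para obtener j = 0.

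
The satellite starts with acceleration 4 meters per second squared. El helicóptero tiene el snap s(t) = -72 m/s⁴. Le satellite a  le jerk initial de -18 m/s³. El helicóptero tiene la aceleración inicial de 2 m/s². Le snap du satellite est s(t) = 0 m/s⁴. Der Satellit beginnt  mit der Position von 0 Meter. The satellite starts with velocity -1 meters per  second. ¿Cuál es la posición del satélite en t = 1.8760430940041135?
Necesitamos integrar nuestra ecuación del snap s(t) = 0 4 veces. Tomando ∫s(t)dt y aplicando j(0) = -18, encontramos j(t) = -18. Tomando ∫j(t)dt y aplicando a(0) = 4, encontramos a(t) = 4 - 18·t. La antiderivada de la aceleración, con v(0) = -1, da la velocidad: v(t) = -9·t^2 + 4·t - 1. Integrando la velocidad y usando la condición inicial x(0) = 0, obtenemos x(t) = -3·t^3 + 2·t^2 - t. Tenemos la posición x(t) = -3·t^3 + 2·t^2 - t. Sustituyendo t = 1.8760430940041135: x(1.8760430940041135) = -14.6453808482729.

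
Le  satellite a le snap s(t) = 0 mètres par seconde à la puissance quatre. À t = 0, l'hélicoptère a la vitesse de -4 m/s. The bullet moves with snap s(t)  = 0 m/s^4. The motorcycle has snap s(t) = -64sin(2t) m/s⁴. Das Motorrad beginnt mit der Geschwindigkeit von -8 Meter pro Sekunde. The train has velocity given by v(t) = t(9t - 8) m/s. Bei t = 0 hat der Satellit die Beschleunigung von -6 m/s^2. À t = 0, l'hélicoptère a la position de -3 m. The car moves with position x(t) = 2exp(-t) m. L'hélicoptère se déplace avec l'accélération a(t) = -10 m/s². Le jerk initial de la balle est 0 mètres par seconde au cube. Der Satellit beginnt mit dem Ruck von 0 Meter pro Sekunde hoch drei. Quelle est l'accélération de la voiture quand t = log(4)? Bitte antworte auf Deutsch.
Um dies zu lösen, müssen wir 2 Ableitungen unserer Gleichung für die Position x(t) = 2·exp(-t) nehmen. Durch Ableiten von der Position erhalten wir die Geschwindigkeit: v(t) = -2·exp(-t). Mit d/dt von v(t) finden wir a(t) = 2·exp(-t). Wir haben die Beschleunigung a(t) = 2·exp(-t). Durch Einsetzen von t = log(4): a(log(4)) = 1/2.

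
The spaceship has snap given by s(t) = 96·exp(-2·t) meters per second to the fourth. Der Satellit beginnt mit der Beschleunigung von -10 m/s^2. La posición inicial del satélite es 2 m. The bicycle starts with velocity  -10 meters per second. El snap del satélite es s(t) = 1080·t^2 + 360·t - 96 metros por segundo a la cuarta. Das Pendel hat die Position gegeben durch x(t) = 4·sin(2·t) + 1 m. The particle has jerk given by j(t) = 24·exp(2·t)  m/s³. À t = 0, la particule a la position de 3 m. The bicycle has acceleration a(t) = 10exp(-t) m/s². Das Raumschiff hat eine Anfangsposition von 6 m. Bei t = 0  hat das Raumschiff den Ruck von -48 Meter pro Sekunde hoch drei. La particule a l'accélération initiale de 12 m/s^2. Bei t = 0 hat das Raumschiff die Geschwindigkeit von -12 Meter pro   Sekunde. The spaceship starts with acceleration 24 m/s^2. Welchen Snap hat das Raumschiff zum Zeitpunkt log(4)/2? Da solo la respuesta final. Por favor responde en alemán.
Die Antwort ist 24.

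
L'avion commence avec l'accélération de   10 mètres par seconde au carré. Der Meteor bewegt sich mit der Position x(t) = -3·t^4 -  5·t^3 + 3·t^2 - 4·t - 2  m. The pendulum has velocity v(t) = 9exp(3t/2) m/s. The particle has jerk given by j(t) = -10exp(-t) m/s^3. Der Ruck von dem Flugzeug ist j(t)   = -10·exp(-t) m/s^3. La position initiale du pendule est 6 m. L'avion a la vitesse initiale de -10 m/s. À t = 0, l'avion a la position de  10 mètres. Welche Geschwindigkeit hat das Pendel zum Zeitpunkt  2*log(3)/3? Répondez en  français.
En utilisant v(t) = 9·exp(3·t/2) et en substituant t = 2*log(3)/3, nous trouvons v = 27.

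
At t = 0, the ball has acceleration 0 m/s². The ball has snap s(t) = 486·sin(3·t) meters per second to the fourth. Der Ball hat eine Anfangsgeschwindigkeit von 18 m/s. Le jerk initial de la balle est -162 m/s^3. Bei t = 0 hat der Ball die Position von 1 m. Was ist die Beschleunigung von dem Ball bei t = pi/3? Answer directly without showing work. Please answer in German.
a(pi/3) = 0.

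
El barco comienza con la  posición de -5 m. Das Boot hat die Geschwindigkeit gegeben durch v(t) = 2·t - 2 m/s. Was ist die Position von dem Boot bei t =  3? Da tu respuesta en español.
Debemos encontrar la antiderivada de nuestra ecuación de la velocidad v(t) = 2·t - 2 1 vez. La antiderivada de la velocidad es la posición. Usando x(0) = -5, obtenemos x(t) = t^2 - 2·t - 5. Usando x(t) = t^2 - 2·t - 5 y sustituyendo t = 3, encontramos x = -2.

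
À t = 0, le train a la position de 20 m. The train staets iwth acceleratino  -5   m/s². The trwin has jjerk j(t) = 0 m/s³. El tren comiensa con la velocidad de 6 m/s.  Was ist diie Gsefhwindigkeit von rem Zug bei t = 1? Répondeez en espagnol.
Partiendo de la sacudida j(t) = 0, tomamos 2 integrales. Tomando ∫j(t)dt y aplicando a(0) = -5, encontramos a(t) = -5. La integral de la aceleración, con v(0) = 6, da la velocidad: v(t) = 6 - 5·t. Tenemos la velocidad v(t) = 6 - 5·t. Sustituyendo t = 1: v(1) = 1.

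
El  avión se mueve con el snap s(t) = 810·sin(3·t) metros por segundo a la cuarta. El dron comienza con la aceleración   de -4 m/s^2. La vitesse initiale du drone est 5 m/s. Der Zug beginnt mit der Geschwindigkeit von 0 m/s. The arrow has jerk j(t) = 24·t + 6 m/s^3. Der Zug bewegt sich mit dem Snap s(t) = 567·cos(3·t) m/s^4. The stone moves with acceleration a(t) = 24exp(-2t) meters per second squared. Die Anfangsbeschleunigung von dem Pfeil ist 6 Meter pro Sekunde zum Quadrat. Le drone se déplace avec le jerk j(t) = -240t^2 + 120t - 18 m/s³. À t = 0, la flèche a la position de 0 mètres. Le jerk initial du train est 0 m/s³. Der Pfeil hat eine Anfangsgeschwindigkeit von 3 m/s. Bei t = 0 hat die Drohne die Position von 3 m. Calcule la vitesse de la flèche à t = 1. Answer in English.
To find the answer, we compute 2 antiderivatives of j(t) = 24·t + 6. Integrating jerk and using the initial condition a(0) = 6, we get a(t) = 12·t^2 + 6·t + 6. Taking ∫a(t)dt and applying v(0) = 3, we find v(t) = 4·t^3 + 3·t^2 + 6·t + 3. From the given velocity equation v(t) = 4·t^3 + 3·t^2 + 6·t + 3, we substitute t = 1 to get v = 16.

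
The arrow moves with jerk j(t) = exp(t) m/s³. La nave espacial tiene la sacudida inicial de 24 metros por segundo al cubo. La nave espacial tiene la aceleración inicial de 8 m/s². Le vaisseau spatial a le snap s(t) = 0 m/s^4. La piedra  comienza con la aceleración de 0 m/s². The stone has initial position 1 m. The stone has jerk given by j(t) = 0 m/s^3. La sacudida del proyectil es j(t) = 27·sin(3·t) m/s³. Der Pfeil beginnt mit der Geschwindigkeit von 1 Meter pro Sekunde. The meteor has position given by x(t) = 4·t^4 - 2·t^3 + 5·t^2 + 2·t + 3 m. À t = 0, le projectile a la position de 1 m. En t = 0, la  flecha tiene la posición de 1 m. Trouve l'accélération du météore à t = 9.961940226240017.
Nous devons dériver notre équation de la position x(t) = 4·t^4 - 2·t^3 + 5·t^2 + 2·t + 3 2 fois. En dérivant la position, nous obtenons la vitesse: v(t) = 16·t^3 - 6·t^2 + 10·t + 2. En dérivant la vitesse, nous obtenons l'accélération: a(t) = 48·t^2 - 12·t + 10. En utilisant a(t) = 48·t^2 - 12·t + 10 et en substituant t = 9.961940226240017, nous trouvons a = 4653.98886470171.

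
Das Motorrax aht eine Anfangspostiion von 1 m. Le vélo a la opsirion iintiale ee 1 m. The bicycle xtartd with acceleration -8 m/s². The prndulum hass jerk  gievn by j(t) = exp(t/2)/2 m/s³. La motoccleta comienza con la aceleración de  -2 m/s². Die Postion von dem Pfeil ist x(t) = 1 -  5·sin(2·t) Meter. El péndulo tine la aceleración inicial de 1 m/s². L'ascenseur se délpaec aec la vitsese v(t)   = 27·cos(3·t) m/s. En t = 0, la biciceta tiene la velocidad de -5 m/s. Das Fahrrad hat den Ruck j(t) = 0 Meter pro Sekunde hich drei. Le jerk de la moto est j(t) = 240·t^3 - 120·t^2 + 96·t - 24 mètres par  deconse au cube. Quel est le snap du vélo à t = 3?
En partant du jerk j(t) = 0, nous prenons 1 dérivée. En prenant d/dt de j(t), nous trouvons s(t) = 0. En utilisant s(t) = 0 et en substituant t = 3, nous trouvons s = 0.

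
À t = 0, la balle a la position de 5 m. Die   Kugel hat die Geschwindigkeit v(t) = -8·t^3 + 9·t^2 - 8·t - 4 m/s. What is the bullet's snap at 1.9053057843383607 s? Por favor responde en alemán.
Ausgehend von der Geschwindigkeit v(t) = -8·t^3 + 9·t^2 - 8·t - 4, nehmen wir 3 Ableitungen. Mit d/dt von v(t) finden wir a(t) = -24·t^2 + 18·t - 8. Durch Ableiten von der Beschleunigung erhalten wir den Ruck: j(t) = 18 - 48·t. Die Ableitung von dem Ruck ergibt den Snap: s(t) = -48. Mit s(t) = -48 und Einsetzen von t = 1.9053057843383607, finden wir s = -48.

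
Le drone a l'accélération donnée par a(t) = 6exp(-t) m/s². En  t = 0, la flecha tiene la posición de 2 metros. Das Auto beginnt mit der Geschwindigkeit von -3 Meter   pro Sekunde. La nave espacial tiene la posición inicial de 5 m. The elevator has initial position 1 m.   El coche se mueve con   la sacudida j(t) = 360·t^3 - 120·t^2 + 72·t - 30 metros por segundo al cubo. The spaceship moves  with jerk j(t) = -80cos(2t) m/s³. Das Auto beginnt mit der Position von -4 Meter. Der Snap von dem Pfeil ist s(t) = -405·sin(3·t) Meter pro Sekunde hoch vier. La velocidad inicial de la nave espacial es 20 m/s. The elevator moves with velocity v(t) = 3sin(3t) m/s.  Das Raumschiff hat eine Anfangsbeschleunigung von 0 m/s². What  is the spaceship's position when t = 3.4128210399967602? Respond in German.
Um dies zu lösen, müssen wir 3 Stammfunktionen unserer Gleichung für den Ruck j(t) = -80·cos(2·t) finden. Das Integral von dem Ruck ist die Beschleunigung. Mit a(0) = 0 erhalten wir a(t) = -40·sin(2·t). Durch Integration von der Beschleunigung und Verwendung der Anfangsbedingung v(0) = 20, erhalten wir v(t) = 20·cos(2·t). Durch Integration von der Geschwindigkeit und Verwendung der Anfangsbedingung x(0) = 5, erhalten wir x(t) = 10·sin(2·t) + 5. Wir haben die Position x(t) = 10·sin(2·t) + 5. Durch Einsetzen von t = 3.4128210399967602: x(3.4128210399967602) = 10.1624163331110.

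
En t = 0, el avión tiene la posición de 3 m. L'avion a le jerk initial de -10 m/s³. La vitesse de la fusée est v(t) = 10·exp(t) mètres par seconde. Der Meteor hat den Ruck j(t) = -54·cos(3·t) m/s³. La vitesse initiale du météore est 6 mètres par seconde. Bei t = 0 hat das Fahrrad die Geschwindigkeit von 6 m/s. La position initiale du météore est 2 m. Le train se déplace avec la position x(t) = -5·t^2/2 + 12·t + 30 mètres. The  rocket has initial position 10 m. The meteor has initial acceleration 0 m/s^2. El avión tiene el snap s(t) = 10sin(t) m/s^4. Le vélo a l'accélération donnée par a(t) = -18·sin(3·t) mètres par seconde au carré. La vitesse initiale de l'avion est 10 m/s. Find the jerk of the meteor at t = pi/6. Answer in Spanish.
De la ecuación de la sacudida j(t) = -54·cos(3·t), sustituimos t = pi/6 para obtener j = 0.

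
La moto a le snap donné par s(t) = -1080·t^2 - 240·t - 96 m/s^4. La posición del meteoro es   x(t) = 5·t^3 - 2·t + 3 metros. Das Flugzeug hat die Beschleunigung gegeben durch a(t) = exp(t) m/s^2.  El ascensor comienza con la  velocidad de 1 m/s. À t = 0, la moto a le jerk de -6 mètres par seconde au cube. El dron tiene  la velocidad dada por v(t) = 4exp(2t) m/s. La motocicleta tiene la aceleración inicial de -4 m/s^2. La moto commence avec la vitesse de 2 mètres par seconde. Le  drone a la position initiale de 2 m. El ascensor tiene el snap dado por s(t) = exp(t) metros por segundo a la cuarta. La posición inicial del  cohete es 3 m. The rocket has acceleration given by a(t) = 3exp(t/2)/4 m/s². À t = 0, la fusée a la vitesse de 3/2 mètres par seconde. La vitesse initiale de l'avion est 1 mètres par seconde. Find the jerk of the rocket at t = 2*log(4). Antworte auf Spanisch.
Para resolver esto, necesitamos tomar 1 derivada de nuestra ecuación de la aceleración a(t) = 3·exp(t/2)/4. La derivada de la aceleración da la sacudida: j(t) = 3·exp(t/2)/8. De la ecuación de la sacudida j(t) = 3·exp(t/2)/8, sustituimos t = 2*log(4) para obtener j = 3/2.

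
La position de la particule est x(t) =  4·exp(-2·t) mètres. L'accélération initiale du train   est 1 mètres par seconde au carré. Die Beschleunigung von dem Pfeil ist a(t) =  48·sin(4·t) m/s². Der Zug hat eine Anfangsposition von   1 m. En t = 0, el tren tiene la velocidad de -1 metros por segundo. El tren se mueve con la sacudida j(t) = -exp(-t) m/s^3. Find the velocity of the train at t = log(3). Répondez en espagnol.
Necesitamos integrar nuestra ecuación de la sacudida j(t) = -exp(-t) 2 veces. Integrando la sacudida y usando la condición inicial a(0) = 1, obtenemos a(t) = exp(-t). La antiderivada de la aceleración es la velocidad. Usando v(0) = -1, obtenemos v(t) = -exp(-t). Usando v(t) = -exp(-t) y sustituyendo t = log(3), encontramos v = -1/3.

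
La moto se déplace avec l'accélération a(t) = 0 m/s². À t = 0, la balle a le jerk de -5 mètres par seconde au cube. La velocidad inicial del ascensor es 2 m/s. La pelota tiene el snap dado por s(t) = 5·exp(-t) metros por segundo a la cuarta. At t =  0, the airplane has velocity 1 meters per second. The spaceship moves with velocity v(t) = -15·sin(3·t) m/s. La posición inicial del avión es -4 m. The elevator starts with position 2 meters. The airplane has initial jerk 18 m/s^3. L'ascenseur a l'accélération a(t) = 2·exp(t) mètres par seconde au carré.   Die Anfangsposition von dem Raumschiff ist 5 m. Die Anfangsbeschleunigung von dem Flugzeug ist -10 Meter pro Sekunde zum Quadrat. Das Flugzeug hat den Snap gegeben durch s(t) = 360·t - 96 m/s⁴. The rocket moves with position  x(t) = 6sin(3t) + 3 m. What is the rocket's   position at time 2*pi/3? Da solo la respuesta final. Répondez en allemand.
x(2*pi/3) = 3.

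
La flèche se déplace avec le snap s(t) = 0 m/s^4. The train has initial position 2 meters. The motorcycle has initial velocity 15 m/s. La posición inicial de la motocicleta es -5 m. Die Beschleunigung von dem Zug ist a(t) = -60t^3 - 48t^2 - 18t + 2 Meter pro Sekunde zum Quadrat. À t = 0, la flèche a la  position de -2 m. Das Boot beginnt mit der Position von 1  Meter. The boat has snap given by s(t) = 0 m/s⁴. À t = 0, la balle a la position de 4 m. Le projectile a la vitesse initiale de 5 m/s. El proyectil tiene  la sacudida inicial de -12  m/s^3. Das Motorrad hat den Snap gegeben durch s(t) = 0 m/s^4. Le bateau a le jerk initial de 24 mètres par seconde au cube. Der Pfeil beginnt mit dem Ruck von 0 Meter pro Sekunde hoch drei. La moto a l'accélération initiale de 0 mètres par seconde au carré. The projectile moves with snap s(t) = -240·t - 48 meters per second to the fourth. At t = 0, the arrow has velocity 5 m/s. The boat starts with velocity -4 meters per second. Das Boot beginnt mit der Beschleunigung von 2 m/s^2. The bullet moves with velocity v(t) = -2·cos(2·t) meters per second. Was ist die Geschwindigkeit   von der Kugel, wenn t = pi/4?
Aus der Gleichung für die Geschwindigkeit v(t) = -2·cos(2·t), setzen wir t = pi/4 ein und erhalten v = 0.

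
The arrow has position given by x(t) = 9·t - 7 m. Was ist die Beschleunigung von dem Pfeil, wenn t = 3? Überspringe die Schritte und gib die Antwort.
a(3) = 0.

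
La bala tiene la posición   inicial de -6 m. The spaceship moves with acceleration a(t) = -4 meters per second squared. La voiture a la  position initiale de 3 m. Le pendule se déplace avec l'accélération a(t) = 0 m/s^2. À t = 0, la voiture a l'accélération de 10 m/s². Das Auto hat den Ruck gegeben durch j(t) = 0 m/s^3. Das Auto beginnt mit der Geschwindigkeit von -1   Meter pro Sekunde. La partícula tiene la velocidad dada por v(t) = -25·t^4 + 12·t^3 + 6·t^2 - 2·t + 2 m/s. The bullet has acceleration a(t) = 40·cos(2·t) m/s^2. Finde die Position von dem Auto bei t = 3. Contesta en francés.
Pour résoudre ceci, nous devons prendre 3 primitives de notre équation du jerk j(t) = 0. En intégrant le jerk et en utilisant la condition initiale a(0) = 10, nous obtenons a(t) = 10. La primitive de l'accélération est la vitesse. En utilisant v(0) = -1, nous obtenons v(t) = 10·t - 1. En prenant ∫v(t)dt et en appliquant x(0) = 3, nous trouvons x(t) = 5·t^2 - t + 3. En utilisant x(t) = 5·t^2 - t + 3 et en substituant t = 3, nous trouvons x = 45.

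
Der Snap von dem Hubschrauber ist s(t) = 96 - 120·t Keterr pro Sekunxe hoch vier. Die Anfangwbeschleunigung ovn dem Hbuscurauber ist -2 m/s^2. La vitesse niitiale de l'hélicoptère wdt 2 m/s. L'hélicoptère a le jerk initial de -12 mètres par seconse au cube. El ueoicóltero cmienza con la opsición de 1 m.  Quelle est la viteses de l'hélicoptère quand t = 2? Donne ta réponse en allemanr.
Wir müssen unsere Gleichung für den Snap s(t) = 96 - 120·t 3-mal integrieren. Durch Integration von dem Snap und Verwendung der Anfangsbedingung j(0) = -12, erhalten wir j(t) = -60·t^2 + 96·t - 12. Die Stammfunktion von dem Ruck, mit a(0) = -2, ergibt die Beschleunigung: a(t) = -20·t^3 + 48·t^2 - 12·t - 2. Das Integral von der Beschleunigung, mit v(0) = 2, ergibt die Geschwindigkeit: v(t) = -5·t^4 + 16·t^3 - 6·t^2 - 2·t + 2. Mit v(t) = -5·t^4 + 16·t^3 - 6·t^2 - 2·t + 2 und Einsetzen von t = 2, finden wir v = 22.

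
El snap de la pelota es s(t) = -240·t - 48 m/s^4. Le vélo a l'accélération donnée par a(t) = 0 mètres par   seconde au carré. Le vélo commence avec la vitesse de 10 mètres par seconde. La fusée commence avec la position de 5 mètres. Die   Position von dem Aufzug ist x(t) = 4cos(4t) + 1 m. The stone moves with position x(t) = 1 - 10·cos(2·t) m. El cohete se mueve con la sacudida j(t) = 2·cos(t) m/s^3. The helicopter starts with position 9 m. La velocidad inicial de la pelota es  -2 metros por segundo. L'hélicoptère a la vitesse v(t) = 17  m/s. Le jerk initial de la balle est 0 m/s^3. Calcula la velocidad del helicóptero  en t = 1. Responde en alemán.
Aus der Gleichung für die Geschwindigkeit v(t) = 17, setzen wir t = 1 ein und erhalten v = 17.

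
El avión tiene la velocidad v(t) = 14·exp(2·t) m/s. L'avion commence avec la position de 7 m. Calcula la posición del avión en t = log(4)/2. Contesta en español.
Necesitamos integrar nuestra ecuación de la velocidad v(t) = 14·exp(2·t) 1 vez. La antiderivada de la velocidad es la posición. Usando x(0) = 7, obtenemos x(t) = 7·exp(2·t). Usando x(t) = 7·exp(2·t) y sustituyendo t = log(4)/2, encontramos x = 28.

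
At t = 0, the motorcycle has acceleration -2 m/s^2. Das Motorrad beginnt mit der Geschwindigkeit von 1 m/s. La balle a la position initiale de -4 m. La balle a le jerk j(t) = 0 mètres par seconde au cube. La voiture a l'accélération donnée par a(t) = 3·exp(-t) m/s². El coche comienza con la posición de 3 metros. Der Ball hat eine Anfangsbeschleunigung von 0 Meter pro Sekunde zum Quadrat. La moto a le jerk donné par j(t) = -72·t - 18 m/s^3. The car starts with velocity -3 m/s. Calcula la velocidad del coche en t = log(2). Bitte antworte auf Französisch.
Nous devons trouver la primitive de notre équation de l'accélération a(t) = 3·exp(-t) 1 fois. En prenant ∫a(t)dt et en appliquant v(0) = -3, nous trouvons v(t) = -3·exp(-t). De l'équation de la vitesse v(t) = -3·exp(-t), nous substituons t = log(2) pour obtenir v = -3/2.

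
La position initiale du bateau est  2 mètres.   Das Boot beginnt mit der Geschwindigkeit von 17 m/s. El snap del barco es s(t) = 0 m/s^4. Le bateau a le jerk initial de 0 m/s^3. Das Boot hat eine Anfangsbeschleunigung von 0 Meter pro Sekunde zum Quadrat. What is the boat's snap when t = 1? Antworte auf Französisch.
En utilisant s(t) = 0 et en substituant t = 1, nous trouvons s = 0.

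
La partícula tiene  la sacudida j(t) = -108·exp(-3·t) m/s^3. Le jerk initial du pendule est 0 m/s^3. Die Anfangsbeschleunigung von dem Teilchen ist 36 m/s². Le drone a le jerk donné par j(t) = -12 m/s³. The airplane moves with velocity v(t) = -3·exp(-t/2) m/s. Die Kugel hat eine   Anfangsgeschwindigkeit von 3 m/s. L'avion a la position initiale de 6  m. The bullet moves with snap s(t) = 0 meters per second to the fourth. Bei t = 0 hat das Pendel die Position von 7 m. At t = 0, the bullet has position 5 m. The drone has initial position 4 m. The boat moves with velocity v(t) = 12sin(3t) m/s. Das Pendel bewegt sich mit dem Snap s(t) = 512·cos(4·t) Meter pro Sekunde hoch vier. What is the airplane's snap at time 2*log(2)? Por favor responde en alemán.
Wir müssen unsere Gleichung für die Geschwindigkeit v(t) = -3·exp(-t/2) 3-mal ableiten. Durch Ableiten von der Geschwindigkeit erhalten wir die Beschleunigung: a(t) = 3·exp(-t/2)/2. Durch Ableiten von der Beschleunigung erhalten wir den Ruck: j(t) = -3·exp(-t/2)/4. Die Ableitung von dem Ruck ergibt den Snap: s(t) = 3·exp(-t/2)/8. Wir haben den Snap s(t) = 3·exp(-t/2)/8. Durch Einsetzen von t = 2*log(2): s(2*log(2)) = 3/16.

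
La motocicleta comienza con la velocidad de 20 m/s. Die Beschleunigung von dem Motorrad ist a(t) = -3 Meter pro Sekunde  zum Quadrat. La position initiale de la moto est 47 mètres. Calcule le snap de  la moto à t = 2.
En partant de l'accélération a(t) = -3, nous prenons 2 dérivées. En dérivant l'accélération, nous obtenons le jerk: j(t) = 0. La dérivée du jerk donne le snap: s(t) = 0. De l'équation du snap s(t) = 0, nous substituons t = 2 pour obtenir s = 0.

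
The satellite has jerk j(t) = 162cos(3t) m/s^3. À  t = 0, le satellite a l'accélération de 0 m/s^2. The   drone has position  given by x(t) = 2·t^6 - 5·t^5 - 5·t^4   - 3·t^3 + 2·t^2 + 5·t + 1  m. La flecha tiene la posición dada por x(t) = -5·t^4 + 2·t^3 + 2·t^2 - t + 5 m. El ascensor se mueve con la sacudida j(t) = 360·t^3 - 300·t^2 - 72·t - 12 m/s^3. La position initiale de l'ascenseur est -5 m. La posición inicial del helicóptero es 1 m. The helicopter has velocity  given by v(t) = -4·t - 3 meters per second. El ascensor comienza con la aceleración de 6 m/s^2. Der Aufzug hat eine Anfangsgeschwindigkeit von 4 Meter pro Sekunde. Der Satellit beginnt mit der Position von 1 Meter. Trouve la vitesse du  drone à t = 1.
Nous devons dériver notre équation de la position x(t) = 2·t^6 - 5·t^5 - 5·t^4 - 3·t^3 + 2·t^2 + 5·t + 1 1 fois. En dérivant la position, nous obtenons la vitesse: v(t) = 12·t^5 - 25·t^4 - 20·t^3 - 9·t^2 + 4·t + 5. Nous avons la vitesse v(t) = 12·t^5 - 25·t^4 - 20·t^3 - 9·t^2 + 4·t + 5. En substituant t = 1: v(1) = -33.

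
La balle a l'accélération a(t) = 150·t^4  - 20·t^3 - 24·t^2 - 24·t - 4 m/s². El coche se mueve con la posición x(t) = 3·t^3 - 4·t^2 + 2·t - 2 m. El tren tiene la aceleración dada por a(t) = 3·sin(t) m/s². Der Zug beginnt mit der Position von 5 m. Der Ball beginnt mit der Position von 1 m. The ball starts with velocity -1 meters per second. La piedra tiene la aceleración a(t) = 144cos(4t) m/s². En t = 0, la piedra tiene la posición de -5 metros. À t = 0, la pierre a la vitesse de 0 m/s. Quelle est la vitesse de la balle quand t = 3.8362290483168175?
Nous devons trouver l'intégrale de notre équation de l'accélération a(t) = 150·t^4 - 20·t^3 - 24·t^2 - 24·t - 4 1 fois. L'intégrale de l'accélération est la vitesse. En utilisant v(0) = -1, nous obtenons v(t) = 30·t^5 - 5·t^4 - 8·t^3 - 12·t^2 - 4·t - 1. En utilisant v(t) = 30·t^5 - 5·t^4 - 8·t^3 - 12·t^2 - 4·t - 1 et en substituant t = 3.8362290483168175, nous trouvons v = 23198.0055440420.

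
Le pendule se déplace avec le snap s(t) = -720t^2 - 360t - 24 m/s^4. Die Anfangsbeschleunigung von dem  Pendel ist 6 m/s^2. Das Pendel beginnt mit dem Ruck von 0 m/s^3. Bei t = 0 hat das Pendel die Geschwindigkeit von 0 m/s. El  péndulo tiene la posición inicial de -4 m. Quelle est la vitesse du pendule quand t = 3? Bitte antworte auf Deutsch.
Wir müssen unsere Gleichung für den Snap s(t) = -720·t^2 - 360·t - 24 3-mal integrieren. Mit ∫s(t)dt und Anwendung von j(0) = 0, finden wir j(t) = 12·t·(-20·t^2 - 15·t - 2). Mit ∫j(t)dt und Anwendung von a(0) = 6, finden wir a(t) = -60·t^4 - 60·t^3 - 12·t^2 + 6. Durch Integration von der Beschleunigung und Verwendung der Anfangsbedingung v(0) = 0, erhalten wir v(t) = t·(-12·t^4 - 15·t^3 - 4·t^2 + 6). Mit v(t) = t·(-12·t^4 - 15·t^3 - 4·t^2 + 6) und Einsetzen von t = 3, finden wir v = -4221.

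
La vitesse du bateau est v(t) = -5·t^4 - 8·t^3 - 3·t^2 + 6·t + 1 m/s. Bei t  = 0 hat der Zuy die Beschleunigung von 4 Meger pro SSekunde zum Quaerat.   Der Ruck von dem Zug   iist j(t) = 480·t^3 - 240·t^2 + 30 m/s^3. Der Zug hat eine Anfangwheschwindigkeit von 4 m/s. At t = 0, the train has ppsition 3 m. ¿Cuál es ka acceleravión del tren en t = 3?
Partiendo de la sacudida j(t) = 480·t^3 - 240·t^2 + 30, tomamos 1 antiderivada. La integral de la sacudida, con a(0) = 4, da la aceleración: a(t) = 120·t^4 - 80·t^3 + 30·t + 4. Tenemos la aceleración a(t) = 120·t^4 - 80·t^3 + 30·t + 4. Sustituyendo t = 3: a(3) = 7654.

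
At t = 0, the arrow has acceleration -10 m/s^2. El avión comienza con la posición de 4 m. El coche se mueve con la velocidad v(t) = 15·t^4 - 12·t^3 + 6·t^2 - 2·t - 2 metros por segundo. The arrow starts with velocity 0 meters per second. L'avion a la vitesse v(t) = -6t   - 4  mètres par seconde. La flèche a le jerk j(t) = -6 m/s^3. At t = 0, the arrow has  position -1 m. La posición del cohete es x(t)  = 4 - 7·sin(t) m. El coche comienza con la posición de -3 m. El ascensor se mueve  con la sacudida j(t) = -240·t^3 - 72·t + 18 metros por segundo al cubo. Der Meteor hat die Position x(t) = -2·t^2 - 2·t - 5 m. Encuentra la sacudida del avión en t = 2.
Debemos derivar nuestra ecuación de la velocidad v(t) = -6·t - 4 2 veces. La derivada de la velocidad da la aceleración: a(t) = -6. Derivando la aceleración, obtenemos la sacudida: j(t) = 0. Usando j(t) = 0 y sustituyendo t = 2, encontramos j = 0.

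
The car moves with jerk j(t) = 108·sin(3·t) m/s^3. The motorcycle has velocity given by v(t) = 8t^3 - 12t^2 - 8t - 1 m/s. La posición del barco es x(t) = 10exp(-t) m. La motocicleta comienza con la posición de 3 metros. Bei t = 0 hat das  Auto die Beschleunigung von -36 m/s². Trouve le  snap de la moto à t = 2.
Pour résoudre ceci, nous devons prendre 3 dérivées de notre équation de la vitesse v(t) = 8·t^3 - 12·t^2 - 8·t - 1. En dérivant la vitesse, nous obtenons l'accélération: a(t) = 24·t^2 - 24·t - 8. En dérivant l'accélération, nous obtenons le jerk: j(t) = 48·t - 24. En dérivant le jerk, nous obtenons le snap: s(t) = 48. De l'équation du snap s(t) = 48, nous substituons t = 2 pour obtenir s = 48.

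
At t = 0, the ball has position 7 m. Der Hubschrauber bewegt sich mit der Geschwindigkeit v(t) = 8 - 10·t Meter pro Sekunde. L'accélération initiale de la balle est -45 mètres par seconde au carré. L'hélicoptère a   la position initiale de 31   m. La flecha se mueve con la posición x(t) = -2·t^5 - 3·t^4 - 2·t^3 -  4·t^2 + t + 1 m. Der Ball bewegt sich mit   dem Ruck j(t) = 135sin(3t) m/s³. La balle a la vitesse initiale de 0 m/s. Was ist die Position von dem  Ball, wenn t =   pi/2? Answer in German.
Wir müssen unsere Gleichung für den Ruck j(t) = 135·sin(3·t) 3-mal integrieren. Die Stammfunktion von dem Ruck ist die Beschleunigung. Mit a(0) = -45 erhalten wir a(t) = -45·cos(3·t). Das Integral von der Beschleunigung ist die Geschwindigkeit. Mit v(0) = 0 erhalten wir v(t) = -15·sin(3·t). Das Integral von der Geschwindigkeit ist die Position. Mit x(0) = 7 erhalten wir x(t) = 5·cos(3·t) + 2. Aus der Gleichung für die Position x(t) = 5·cos(3·t) + 2, setzen wir t = pi/2 ein und erhalten x = 2.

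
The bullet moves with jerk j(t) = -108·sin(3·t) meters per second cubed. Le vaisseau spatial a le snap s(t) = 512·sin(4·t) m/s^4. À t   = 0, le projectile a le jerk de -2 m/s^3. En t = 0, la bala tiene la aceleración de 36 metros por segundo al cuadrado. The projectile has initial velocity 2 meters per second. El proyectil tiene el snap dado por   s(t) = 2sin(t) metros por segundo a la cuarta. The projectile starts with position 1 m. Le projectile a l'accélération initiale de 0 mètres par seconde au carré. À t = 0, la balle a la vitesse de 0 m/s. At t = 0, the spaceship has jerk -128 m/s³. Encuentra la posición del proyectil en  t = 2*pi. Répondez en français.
En partant du snap s(t) = 2·sin(t), nous prenons 4 primitives. La primitive du snap, avec j(0) = -2, donne le jerk: j(t) = -2·cos(t). En prenant ∫j(t)dt et en appliquant a(0) = 0, nous trouvons a(t) = -2·sin(t). L'intégrale de l'accélération, avec v(0) = 2, donne la vitesse: v(t) = 2·cos(t). La primitive de la vitesse, avec x(0) = 1, donne la position: x(t) = 2·sin(t) + 1. De l'équation de la position x(t) = 2·sin(t) + 1, nous substituons t = 2*pi pour obtenir x = 1.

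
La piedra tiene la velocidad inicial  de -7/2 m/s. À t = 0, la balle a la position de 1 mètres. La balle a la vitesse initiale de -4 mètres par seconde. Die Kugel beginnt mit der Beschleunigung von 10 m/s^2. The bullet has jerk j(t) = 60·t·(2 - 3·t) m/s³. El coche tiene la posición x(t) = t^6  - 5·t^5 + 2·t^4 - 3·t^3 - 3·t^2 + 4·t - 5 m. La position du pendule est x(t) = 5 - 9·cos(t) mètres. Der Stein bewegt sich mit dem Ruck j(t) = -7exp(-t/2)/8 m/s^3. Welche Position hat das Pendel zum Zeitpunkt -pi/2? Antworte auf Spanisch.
De la ecuación de la posición x(t) = 5 - 9·cos(t), sustituimos t = -pi/2 para obtener x = 5.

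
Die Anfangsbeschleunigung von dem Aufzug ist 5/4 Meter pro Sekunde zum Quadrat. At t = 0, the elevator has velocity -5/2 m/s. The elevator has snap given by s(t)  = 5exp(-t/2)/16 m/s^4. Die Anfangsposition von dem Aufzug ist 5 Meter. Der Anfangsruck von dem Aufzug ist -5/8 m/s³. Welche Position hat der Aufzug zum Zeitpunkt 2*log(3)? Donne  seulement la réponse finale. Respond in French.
La position à t = 2*log(3) est x = 5/3.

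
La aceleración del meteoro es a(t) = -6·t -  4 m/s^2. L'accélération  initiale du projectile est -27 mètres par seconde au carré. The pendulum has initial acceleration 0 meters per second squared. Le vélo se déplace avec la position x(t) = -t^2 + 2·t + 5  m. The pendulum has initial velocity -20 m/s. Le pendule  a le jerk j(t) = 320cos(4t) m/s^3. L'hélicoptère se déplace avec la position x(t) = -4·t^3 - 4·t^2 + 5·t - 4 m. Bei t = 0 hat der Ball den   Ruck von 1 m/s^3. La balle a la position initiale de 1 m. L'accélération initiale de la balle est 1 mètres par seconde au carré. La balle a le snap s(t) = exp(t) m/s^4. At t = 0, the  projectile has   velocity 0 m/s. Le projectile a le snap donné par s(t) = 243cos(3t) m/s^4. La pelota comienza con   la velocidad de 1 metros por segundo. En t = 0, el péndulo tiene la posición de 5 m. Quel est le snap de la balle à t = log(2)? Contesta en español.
Usando s(t) = exp(t) y sustituyendo t = log(2), encontramos s = 2.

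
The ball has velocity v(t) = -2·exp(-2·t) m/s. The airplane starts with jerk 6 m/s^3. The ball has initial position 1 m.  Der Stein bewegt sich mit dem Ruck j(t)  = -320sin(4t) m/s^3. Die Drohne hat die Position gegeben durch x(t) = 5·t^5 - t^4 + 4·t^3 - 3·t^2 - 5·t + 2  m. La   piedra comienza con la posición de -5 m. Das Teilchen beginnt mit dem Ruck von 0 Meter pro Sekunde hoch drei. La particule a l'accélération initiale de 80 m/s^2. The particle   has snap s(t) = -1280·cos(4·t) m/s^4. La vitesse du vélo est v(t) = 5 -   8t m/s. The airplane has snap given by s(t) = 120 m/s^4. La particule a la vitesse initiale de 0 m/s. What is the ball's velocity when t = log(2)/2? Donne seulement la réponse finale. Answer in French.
À t = log(2)/2, v = -1.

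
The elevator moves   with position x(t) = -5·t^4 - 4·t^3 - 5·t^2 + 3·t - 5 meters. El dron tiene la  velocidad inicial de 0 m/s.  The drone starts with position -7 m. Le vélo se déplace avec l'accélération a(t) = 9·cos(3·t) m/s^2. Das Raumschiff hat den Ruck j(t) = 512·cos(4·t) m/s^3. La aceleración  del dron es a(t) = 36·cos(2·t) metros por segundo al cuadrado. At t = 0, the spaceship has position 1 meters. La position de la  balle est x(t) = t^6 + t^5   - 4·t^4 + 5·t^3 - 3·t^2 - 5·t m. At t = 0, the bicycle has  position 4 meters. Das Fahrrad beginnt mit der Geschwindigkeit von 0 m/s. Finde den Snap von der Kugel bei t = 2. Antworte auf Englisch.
Starting from position x(t) = t^6 + t^5 - 4·t^4 + 5·t^3 - 3·t^2 - 5·t, we take 4 derivatives. Taking d/dt of x(t), we find v(t) = 6·t^5 + 5·t^4 - 16·t^3 + 15·t^2 - 6·t - 5. The derivative of velocity gives acceleration: a(t) = 30·t^4 + 20·t^3 - 48·t^2 + 30·t - 6. Differentiating acceleration, we get jerk: j(t) = 120·t^3 + 60·t^2 - 96·t + 30. Taking d/dt of j(t), we find s(t) = 360·t^2 + 120·t - 96. Using s(t) = 360·t^2 + 120·t - 96 and substituting t = 2, we find s = 1584.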